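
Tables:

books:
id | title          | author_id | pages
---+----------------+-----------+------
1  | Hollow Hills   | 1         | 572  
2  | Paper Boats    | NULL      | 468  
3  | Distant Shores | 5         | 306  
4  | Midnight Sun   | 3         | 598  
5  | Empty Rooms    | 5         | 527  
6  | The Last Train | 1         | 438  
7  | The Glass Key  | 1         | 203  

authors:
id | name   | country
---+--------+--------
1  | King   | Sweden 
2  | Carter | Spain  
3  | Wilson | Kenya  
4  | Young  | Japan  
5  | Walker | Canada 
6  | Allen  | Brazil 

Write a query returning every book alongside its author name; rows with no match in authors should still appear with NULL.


LEFT JOIN keeps every row from books (the left table); where author_id has no match in authors, the author columns become NULL. Walk through each book:
  - book 1 (Hollow Hills): author_id=1 -> matches King
  - book 2 (Paper Boats): author_id=NULL, no match -> kept with NULL
  - book 3 (Distant Shores): author_id=5 -> matches Walker
  - book 4 (Midnight Sun): author_id=3 -> matches Wilson
  - book 5 (Empty Rooms): author_id=5 -> matches Walker
  - book 6 (The Last Train): author_id=1 -> matches King
  - book 7 (The Glass Key): author_id=1 -> matches King
All 7 rows appear; 1 has NULL author.

SQL:
SELECT a.title, b.name AS author
FROM books a
LEFT JOIN authors b ON a.author_id = b.id

Result:
title          | author
---------------+-------
Hollow Hills   | King  
Paper Boats    | NULL  
Distant Shores | Walker
Midnight Sun   | Wilson
Empty Rooms    | Walker
The Last Train | King  
The Glass Key  | King  


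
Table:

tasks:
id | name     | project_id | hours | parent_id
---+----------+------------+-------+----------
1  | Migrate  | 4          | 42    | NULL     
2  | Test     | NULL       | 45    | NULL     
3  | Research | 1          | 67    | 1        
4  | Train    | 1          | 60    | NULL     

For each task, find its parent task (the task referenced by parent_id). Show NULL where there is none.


This is a self-join: tasks is joined to a second copy of itself, matching each row's parent_id to another row's id. Use LEFT JOIN so rows with parent_id=NULL are kept.
  - task 1 (Migrate): parent_id=NULL -> NULL
  - task 2 (Test): parent_id=NULL -> NULL
  - task 3 (Research): parent_id=1 -> Migrate
  - task 4 (Train): parent_id=NULL -> NULL

SQL:
SELECT a.name AS item, b.name AS parent
FROM tasks a
LEFT JOIN tasks b ON a.parent_id = b.id

Result:
item     | parent 
---------+--------
Migrate  | NULL   
Test     | NULL   
Research | Migrate
Train    | NULL   


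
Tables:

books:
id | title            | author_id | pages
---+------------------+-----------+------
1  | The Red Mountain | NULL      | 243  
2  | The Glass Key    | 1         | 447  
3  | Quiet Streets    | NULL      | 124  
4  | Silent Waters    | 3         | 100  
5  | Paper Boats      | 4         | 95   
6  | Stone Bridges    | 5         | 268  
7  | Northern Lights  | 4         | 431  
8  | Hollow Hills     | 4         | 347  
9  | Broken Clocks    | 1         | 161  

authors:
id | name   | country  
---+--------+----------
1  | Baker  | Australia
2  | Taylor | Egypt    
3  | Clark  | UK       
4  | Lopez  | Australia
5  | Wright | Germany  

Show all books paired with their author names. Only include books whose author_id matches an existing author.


INNER JOIN keeps only books rows whose author_id matches an id in authors. Walk through each book:
  - book 1 (The Red Mountain): author_id=NULL, no match -> dropped
  - book 2 (The Glass Key): author_id=1 -> matches Baker
  - book 3 (Quiet Streets): author_id=NULL, no match -> dropped
  - book 4 (Silent Waters): author_id=3 -> matches Clark
  - book 5 (Paper Boats): author_id=4 -> matches Lopez
  - book 6 (Stone Bridges): author_id=5 -> matches Wright
  - book 7 (Northern Lights): author_id=4 -> matches Lopez
  - book 8 (Hollow Hills): author_id=4 -> matches Lopez
  - book 9 (Broken Clocks): author_id=1 -> matches Baker
So 2 of 9 rows are dropped.

SQL:
SELECT a.title, b.name AS author
FROM books a
INNER JOIN authors b ON a.author_id = b.id

Result:
title           | author
----------------+-------
The Glass Key   | Baker 
Silent Waters   | Clark 
Paper Boats     | Lopez 
Stone Bridges   | Wright
Northern Lights | Lopez 
Hollow Hills    | Lopez 
Broken Clocks   | Baker 


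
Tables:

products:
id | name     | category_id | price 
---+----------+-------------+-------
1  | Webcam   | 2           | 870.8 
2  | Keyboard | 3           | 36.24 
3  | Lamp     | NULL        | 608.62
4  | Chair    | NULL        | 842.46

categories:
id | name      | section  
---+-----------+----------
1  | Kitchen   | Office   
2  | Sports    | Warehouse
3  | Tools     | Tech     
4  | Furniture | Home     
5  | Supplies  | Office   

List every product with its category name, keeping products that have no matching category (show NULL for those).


LEFT JOIN keeps every row from products (the left table); where category_id has no match in categories, the category columns become NULL. Walk through each product:
  - product 1 (Webcam): category_id=2 -> matches Sports
  - product 2 (Keyboard): category_id=3 -> matches Tools
  - product 3 (Lamp): category_id=NULL, no match -> kept with NULL
  - product 4 (Chair): category_id=NULL, no match -> kept with NULL
All 4 rows appear; 2 have NULL category.

SQL:
SELECT a.name, b.name AS category
FROM products a
LEFT JOIN categories b ON a.category_id = b.id

Result:
name     | category
---------+---------
Webcam   | Sports  
Keyboard | Tools   
Lamp     | NULL    
Chair    | NULL    


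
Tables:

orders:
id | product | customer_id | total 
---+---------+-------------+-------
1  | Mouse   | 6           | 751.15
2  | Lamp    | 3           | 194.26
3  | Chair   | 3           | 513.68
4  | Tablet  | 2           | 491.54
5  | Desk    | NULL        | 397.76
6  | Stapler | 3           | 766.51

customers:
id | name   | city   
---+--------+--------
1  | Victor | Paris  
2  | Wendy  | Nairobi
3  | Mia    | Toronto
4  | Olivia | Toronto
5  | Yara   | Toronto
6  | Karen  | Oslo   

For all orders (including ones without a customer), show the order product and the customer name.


LEFT JOIN keeps every row from orders (the left table); where customer_id has no match in customers, the customer columns become NULL. Walk through each order:
  - order 1 (Mouse): customer_id=6 -> matches Karen
  - order 2 (Lamp): customer_id=3 -> matches Mia
  - order 3 (Chair): customer_id=3 -> matches Mia
  - order 4 (Tablet): customer_id=2 -> matches Wendy
  - order 5 (Desk): customer_id=NULL, no match -> kept with NULL
  - order 6 (Stapler): customer_id=3 -> matches Mia
All 6 rows appear; 1 has NULL customer.

SQL:
SELECT a.product, b.name AS customer
FROM orders a
LEFT JOIN customers b ON a.customer_id = b.id

Result:
product | customer
--------+---------
Mouse   | Karen   
Lamp    | Mia     
Chair   | Mia     
Tablet  | Wendy   
Desk    | NULL    
Stapler | Mia     


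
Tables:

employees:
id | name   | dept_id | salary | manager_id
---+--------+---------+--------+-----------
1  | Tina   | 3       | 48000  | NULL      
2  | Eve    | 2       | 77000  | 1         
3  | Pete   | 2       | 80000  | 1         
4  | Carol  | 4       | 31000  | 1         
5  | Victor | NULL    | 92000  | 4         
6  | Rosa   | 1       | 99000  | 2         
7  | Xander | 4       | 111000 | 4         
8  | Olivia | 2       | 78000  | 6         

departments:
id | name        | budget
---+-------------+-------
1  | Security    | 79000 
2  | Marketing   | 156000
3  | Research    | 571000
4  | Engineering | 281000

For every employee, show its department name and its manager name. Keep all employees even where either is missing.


Two LEFT JOINs from the same base table employees: one to departments via dept_id, one to employees itself via manager_id. Both are LEFT so every employee is preserved.
Match against departments:
  - employee 1 (Tina): dept_id=3 -> matches Research
  - employee 2 (Eve): dept_id=2 -> matches Marketing
  - employee 3 (Pete): dept_id=2 -> matches Marketing
  - employee 4 (Carol): dept_id=4 -> matches Engineering
  - employee 5 (Victor): dept_id=NULL, no match -> kept with NULL
  - employee 6 (Rosa): dept_id=1 -> matches Security
  - employee 7 (Xander): dept_id=4 -> matches Engineering
  - employee 8 (Olivia): dept_id=2 -> matches Marketing
Match against employees (self):
  - employee 1 (Tina): manager_id=NULL -> NULL
  - employee 2 (Eve): manager_id=1 -> Tina
  - employee 3 (Pete): manager_id=1 -> Tina
  - employee 4 (Carol): manager_id=1 -> Tina
  - employee 5 (Victor): manager_id=4 -> Carol
  - employee 6 (Rosa): manager_id=2 -> Eve
  - employee 7 (Xander): manager_id=4 -> Carol
  - employee 8 (Olivia): manager_id=6 -> Rosa

SQL:
SELECT a.name, b.name AS department, c.name AS manager
FROM employees a
LEFT JOIN departments b ON a.dept_id = b.id
LEFT JOIN employees c ON a.manager_id = c.id

Result:
name   | department  | manager
-------+-------------+--------
Tina   | Research    | NULL   
Eve    | Marketing   | Tina   
Pete   | Marketing   | Tina   
Carol  | Engineering | Tina   
Victor | NULL        | Carol  
Rosa   | Security    | Eve    
Xander | Engineering | Carol  
Olivia | Marketing   | Rosa   


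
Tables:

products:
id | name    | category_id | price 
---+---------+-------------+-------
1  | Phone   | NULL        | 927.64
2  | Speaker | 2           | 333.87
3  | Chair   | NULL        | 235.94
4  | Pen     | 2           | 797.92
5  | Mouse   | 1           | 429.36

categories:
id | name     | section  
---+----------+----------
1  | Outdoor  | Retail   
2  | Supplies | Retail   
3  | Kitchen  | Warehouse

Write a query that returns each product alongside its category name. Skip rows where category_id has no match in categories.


INNER JOIN keeps only products rows whose category_id matches an id in categories. Walk through each product:
  - product 1 (Phone): category_id=NULL, no match -> dropped
  - product 2 (Speaker): category_id=2 -> matches Supplies
  - product 3 (Chair): category_id=NULL, no match -> dropped
  - product 4 (Pen): category_id=2 -> matches Supplies
  - product 5 (Mouse): category_id=1 -> matches Outdoor
So 2 of 5 rows are dropped.

SQL:
SELECT a.name, b.name AS category
FROM products a
INNER JOIN categories b ON a.category_id = b.id

Result:
name    | category
--------+---------
Speaker | Supplies
Pen     | Supplies
Mouse   | Outdoor 


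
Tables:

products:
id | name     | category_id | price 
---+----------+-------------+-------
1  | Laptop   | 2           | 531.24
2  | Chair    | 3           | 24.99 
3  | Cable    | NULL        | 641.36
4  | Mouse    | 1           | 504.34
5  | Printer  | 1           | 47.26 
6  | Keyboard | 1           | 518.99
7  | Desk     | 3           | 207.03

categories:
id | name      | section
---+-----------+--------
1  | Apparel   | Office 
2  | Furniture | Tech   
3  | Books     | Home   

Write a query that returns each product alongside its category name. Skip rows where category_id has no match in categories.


INNER JOIN keeps only products rows whose category_id matches an id in categories. Walk through each product:
  - product 1 (Laptop): category_id=2 -> matches Furniture
  - product 2 (Chair): category_id=3 -> matches Books
  - product 3 (Cable): category_id=NULL, no match -> dropped
  - product 4 (Mouse): category_id=1 -> matches Apparel
  - product 5 (Printer): category_id=1 -> matches Apparel
  - product 6 (Keyboard): category_id=1 -> matches Apparel
  - product 7 (Desk): category_id=3 -> matches Books
So 1 of 7 rows is dropped.

SQL:
SELECT a.name, b.name AS category
FROM products a
INNER JOIN categories b ON a.category_id = b.id

Result:
name     | category 
---------+----------
Laptop   | Furniture
Chair    | Books    
Mouse    | Apparel  
Printer  | Apparel  
Keyboard | Apparel  
Desk     | Books    


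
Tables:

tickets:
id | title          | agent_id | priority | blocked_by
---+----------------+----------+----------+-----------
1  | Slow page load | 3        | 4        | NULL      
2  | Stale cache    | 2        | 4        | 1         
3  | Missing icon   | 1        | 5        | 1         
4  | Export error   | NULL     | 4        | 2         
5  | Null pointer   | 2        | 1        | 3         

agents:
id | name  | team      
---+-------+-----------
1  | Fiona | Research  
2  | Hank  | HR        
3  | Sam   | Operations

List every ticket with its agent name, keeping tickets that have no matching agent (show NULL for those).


LEFT JOIN keeps every row from tickets (the left table); where agent_id has no match in agents, the agent columns become NULL. Walk through each ticket:
  - ticket 1 (Slow page load): agent_id=3 -> matches Sam
  - ticket 2 (Stale cache): agent_id=2 -> matches Hank
  - ticket 3 (Missing icon): agent_id=1 -> matches Fiona
  - ticket 4 (Export error): agent_id=NULL, no match -> kept with NULL
  - ticket 5 (Null pointer): agent_id=2 -> matches Hank
All 5 rows appear; 1 has NULL agent.

SQL:
SELECT a.title, b.name AS agent
FROM tickets a
LEFT JOIN agents b ON a.agent_id = b.id

Result:
title          | agent
---------------+------
Slow page load | Sam  
Stale cache    | Hank 
Missing icon   | Fiona
Export error   | NULL 
Null pointer   | Hank 


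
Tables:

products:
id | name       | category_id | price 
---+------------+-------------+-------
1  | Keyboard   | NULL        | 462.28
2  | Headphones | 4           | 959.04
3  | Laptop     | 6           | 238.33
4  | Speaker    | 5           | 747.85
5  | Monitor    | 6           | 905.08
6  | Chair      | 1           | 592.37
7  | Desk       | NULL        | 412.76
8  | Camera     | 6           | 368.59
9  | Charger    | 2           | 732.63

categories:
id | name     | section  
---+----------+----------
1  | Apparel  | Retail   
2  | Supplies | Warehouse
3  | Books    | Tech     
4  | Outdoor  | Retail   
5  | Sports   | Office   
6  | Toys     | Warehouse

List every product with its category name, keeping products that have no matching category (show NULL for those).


LEFT JOIN keeps every row from products (the left table); where category_id has no match in categories, the category columns become NULL. Walk through each product:
  - product 1 (Keyboard): category_id=NULL, no match -> kept with NULL
  - product 2 (Headphones): category_id=4 -> matches Outdoor
  - product 3 (Laptop): category_id=6 -> matches Toys
  - product 4 (Speaker): category_id=5 -> matches Sports
  - product 5 (Monitor): category_id=6 -> matches Toys
  - product 6 (Chair): category_id=1 -> matches Apparel
  - product 7 (Desk): category_id=NULL, no match -> kept with NULL
  - product 8 (Camera): category_id=6 -> matches Toys
  - product 9 (Charger): category_id=2 -> matches Supplies
All 9 rows appear; 2 have NULL category.

SQL:
SELECT a.name, b.name AS category
FROM products a
LEFT JOIN categories b ON a.category_id = b.id

Result:
name       | category
-----------+---------
Keyboard   | NULL    
Headphones | Outdoor 
Laptop     | Toys    
Speaker    | Sports  
Monitor    | Toys    
Chair      | Apparel 
Desk       | NULL    
Camera     | Toys    
Charger    | Supplies


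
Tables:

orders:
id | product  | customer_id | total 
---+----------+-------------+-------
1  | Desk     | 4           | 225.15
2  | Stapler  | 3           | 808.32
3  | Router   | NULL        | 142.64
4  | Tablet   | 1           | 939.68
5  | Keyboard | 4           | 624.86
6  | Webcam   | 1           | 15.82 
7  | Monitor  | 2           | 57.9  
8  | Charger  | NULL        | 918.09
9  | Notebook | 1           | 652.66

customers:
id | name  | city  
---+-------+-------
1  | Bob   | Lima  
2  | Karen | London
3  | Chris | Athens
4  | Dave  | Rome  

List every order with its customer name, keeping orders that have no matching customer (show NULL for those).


LEFT JOIN keeps every row from orders (the left table); where customer_id has no match in customers, the customer columns become NULL. Walk through each order:
  - order 1 (Desk): customer_id=4 -> matches Dave
  - order 2 (Stapler): customer_id=3 -> matches Chris
  - order 3 (Router): customer_id=NULL, no match -> kept with NULL
  - order 4 (Tablet): customer_id=1 -> matches Bob
  - order 5 (Keyboard): customer_id=4 -> matches Dave
  - order 6 (Webcam): customer_id=1 -> matches Bob
  - order 7 (Monitor): customer_id=2 -> matches Karen
  - order 8 (Charger): customer_id=NULL, no match -> kept with NULL
  - order 9 (Notebook): customer_id=1 -> matches Bob
All 9 rows appear; 2 have NULL customer.

SQL:
SELECT a.product, b.name AS customer
FROM orders a
LEFT JOIN customers b ON a.customer_id = b.id

Result:
product  | customer
---------+---------
Desk     | Dave    
Stapler  | Chris   
Router   | NULL    
Tablet   | Bob     
Keyboard | Dave    
Webcam   | Bob     
Monitor  | Karen   
Charger  | NULL    
Notebook | Bob     


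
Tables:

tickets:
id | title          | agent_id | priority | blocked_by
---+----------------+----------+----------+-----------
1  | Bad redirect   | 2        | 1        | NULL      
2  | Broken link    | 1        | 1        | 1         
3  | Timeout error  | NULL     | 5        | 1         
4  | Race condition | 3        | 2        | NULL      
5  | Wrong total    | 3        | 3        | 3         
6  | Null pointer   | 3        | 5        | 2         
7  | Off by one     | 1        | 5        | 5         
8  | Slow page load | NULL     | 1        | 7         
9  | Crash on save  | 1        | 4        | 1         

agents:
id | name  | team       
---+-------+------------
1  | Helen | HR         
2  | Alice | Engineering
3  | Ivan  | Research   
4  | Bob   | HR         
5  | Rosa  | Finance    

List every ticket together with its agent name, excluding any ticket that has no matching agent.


INNER JOIN keeps only tickets rows whose agent_id matches an id in agents. Walk through each ticket:
  - ticket 1 (Bad redirect): agent_id=2 -> matches Alice
  - ticket 2 (Broken link): agent_id=1 -> matches Helen
  - ticket 3 (Timeout error): agent_id=NULL, no match -> dropped
  - ticket 4 (Race condition): agent_id=3 -> matches Ivan
  - ticket 5 (Wrong total): agent_id=3 -> matches Ivan
  - ticket 6 (Null pointer): agent_id=3 -> matches Ivan
  - ticket 7 (Off by one): agent_id=1 -> matches Helen
  - ticket 8 (Slow page load): agent_id=NULL, no match -> dropped
  - ticket 9 (Crash on save): agent_id=1 -> matches Helen
So 2 of 9 rows are dropped.

SQL:
SELECT a.title, b.name AS agent
FROM tickets a
INNER JOIN agents b ON a.agent_id = b.id

Result:
title          | agent
---------------+------
Bad redirect   | Alice
Broken link    | Helen
Race condition | Ivan 
Wrong total    | Ivan 
Null pointer   | Ivan 
Off by one     | Helen
Crash on save  | Helen


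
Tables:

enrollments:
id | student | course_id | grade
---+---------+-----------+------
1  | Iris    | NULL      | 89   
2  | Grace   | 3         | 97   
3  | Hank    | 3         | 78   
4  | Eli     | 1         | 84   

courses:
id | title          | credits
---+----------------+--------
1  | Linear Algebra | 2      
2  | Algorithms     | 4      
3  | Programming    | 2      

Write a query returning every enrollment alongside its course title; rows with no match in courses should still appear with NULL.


LEFT JOIN keeps every row from enrollments (the left table); where course_id has no match in courses, the course columns become NULL. Walk through each enrollment:
  - enrollment 1 (Iris): course_id=NULL, no match -> kept with NULL
  - enrollment 2 (Grace): course_id=3 -> matches Programming
  - enrollment 3 (Hank): course_id=3 -> matches Programming
  - enrollment 4 (Eli): course_id=1 -> matches Linear Algebra
All 4 rows appear; 1 has NULL course.

SQL:
SELECT a.student, b.title AS course
FROM enrollments a
LEFT JOIN courses b ON a.course_id = b.id

Result:
student | course        
--------+---------------
Iris    | NULL          
Grace   | Programming   
Hank    | Programming   
Eli     | Linear Algebra


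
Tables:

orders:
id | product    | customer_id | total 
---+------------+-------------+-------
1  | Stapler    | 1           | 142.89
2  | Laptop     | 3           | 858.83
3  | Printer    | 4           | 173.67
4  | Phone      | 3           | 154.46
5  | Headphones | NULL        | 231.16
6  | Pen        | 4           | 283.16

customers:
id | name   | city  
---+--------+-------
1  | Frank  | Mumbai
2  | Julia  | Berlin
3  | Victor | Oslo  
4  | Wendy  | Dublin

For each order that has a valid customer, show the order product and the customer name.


INNER JOIN keeps only orders rows whose customer_id matches an id in customers. Walk through each order:
  - order 1 (Stapler): customer_id=1 -> matches Frank
  - order 2 (Laptop): customer_id=3 -> matches Victor
  - order 3 (Printer): customer_id=4 -> matches Wendy
  - order 4 (Phone): customer_id=3 -> matches Victor
  - order 5 (Headphones): customer_id=NULL, no match -> dropped
  - order 6 (Pen): customer_id=4 -> matches Wendy
So 1 of 6 rows is dropped.

SQL:
SELECT a.product, b.name AS customer
FROM orders a
INNER JOIN customers b ON a.customer_id = b.id

Result:
product | customer
--------+---------
Stapler | Frank   
Laptop  | Victor  
Printer | Wendy   
Phone   | Victor  
Pen     | Wendy   


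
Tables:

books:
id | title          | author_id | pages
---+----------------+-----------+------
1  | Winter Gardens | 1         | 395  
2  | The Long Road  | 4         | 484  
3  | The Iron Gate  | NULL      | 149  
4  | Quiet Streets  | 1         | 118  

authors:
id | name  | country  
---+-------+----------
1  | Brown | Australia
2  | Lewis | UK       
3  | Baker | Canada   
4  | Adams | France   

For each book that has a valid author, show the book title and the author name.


INNER JOIN keeps only books rows whose author_id matches an id in authors. Walk through each book:
  - book 1 (Winter Gardens): author_id=1 -> matches Brown
  - book 2 (The Long Road): author_id=4 -> matches Adams
  - book 3 (The Iron Gate): author_id=NULL, no match -> dropped
  - book 4 (Quiet Streets): author_id=1 -> matches Brown
So 1 of 4 rows is dropped.

SQL:
SELECT a.title, b.name AS author
FROM books a
INNER JOIN authors b ON a.author_id = b.id

Result:
title          | author
---------------+-------
Winter Gardens | Brown 
The Long Road  | Adams 
Quiet Streets  | Brown 


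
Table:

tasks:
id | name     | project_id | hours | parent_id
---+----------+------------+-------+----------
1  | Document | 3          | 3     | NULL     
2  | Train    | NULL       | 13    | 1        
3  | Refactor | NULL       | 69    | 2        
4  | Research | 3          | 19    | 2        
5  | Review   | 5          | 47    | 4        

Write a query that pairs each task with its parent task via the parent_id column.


This is a self-join: tasks is joined to a second copy of itself, matching each row's parent_id to another row's id. Use LEFT JOIN so rows with parent_id=NULL are kept.
  - task 1 (Document): parent_id=NULL -> NULL
  - task 2 (Train): parent_id=1 -> Document
  - task 3 (Refactor): parent_id=2 -> Train
  - task 4 (Research): parent_id=2 -> Train
  - task 5 (Review): parent_id=4 -> Research

SQL:
SELECT a.name AS item, b.name AS parent
FROM tasks a
LEFT JOIN tasks b ON a.parent_id = b.id

Result:
item     | parent  
---------+---------
Document | NULL    
Train    | Document
Refactor | Train   
Research | Train   
Review   | Research


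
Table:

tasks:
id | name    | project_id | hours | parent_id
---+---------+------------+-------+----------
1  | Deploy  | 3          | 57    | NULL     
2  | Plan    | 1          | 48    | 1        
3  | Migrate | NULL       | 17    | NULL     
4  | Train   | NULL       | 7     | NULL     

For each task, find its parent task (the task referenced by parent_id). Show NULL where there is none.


This is a self-join: tasks is joined to a second copy of itself, matching each row's parent_id to another row's id. Use LEFT JOIN so rows with parent_id=NULL are kept.
  - task 1 (Deploy): parent_id=NULL -> NULL
  - task 2 (Plan): parent_id=1 -> Deploy
  - task 3 (Migrate): parent_id=NULL -> NULL
  - task 4 (Train): parent_id=NULL -> NULL

SQL:
SELECT a.name AS item, b.name AS parent
FROM tasks a
LEFT JOIN tasks b ON a.parent_id = b.id

Result:
item    | parent
--------+-------
Deploy  | NULL  
Plan    | Deploy
Migrate | NULL  
Train   | NULL  


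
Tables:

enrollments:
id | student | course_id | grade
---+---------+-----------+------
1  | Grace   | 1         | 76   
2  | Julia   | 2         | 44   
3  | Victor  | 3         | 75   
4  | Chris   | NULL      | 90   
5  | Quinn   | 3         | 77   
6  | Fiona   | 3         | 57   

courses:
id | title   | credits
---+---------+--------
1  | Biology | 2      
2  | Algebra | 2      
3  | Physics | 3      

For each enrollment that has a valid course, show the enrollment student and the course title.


INNER JOIN keeps only enrollments rows whose course_id matches an id in courses. Walk through each enrollment:
  - enrollment 1 (Grace): course_id=1 -> matches Biology
  - enrollment 2 (Julia): course_id=2 -> matches Algebra
  - enrollment 3 (Victor): course_id=3 -> matches Physics
  - enrollment 4 (Chris): course_id=NULL, no match -> dropped
  - enrollment 5 (Quinn): course_id=3 -> matches Physics
  - enrollment 6 (Fiona): course_id=3 -> matches Physics
So 1 of 6 rows is dropped.

SQL:
SELECT a.student, b.title AS course
FROM enrollments a
INNER JOIN courses b ON a.course_id = b.id

Result:
student | course 
--------+--------
Grace   | Biology
Julia   | Algebra
Victor  | Physics
Quinn   | Physics
Fiona   | Physics


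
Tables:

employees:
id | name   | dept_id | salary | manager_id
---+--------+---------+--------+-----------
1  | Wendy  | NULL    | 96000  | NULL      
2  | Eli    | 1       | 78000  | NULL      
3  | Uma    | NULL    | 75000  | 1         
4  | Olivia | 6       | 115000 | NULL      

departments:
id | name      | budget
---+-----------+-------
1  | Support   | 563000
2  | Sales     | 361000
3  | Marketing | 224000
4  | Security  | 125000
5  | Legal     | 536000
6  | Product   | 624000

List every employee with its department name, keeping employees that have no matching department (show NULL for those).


LEFT JOIN keeps every row from employees (the left table); where dept_id has no match in departments, the department columns become NULL. Walk through each employee:
  - employee 1 (Wendy): dept_id=NULL, no match -> kept with NULL
  - employee 2 (Eli): dept_id=1 -> matches Support
  - employee 3 (Uma): dept_id=NULL, no match -> kept with NULL
  - employee 4 (Olivia): dept_id=6 -> matches Product
All 4 rows appear; 2 have NULL department.

SQL:
SELECT a.name, b.name AS department
FROM employees a
LEFT JOIN departments b ON a.dept_id = b.id

Result:
name   | department
-------+-----------
Wendy  | NULL      
Eli    | Support   
Uma    | NULL      
Olivia | Product   


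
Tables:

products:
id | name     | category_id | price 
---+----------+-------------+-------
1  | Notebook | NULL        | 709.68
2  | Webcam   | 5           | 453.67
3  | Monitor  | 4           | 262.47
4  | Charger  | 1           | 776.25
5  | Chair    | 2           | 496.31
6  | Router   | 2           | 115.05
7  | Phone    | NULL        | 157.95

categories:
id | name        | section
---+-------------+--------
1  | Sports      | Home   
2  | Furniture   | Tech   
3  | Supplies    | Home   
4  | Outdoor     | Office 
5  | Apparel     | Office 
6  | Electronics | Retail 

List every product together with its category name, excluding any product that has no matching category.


INNER JOIN keeps only products rows whose category_id matches an id in categories. Walk through each product:
  - product 1 (Notebook): category_id=NULL, no match -> dropped
  - product 2 (Webcam): category_id=5 -> matches Apparel
  - product 3 (Monitor): category_id=4 -> matches Outdoor
  - product 4 (Charger): category_id=1 -> matches Sports
  - product 5 (Chair): category_id=2 -> matches Furniture
  - product 6 (Router): category_id=2 -> matches Furniture
  - product 7 (Phone): category_id=NULL, no match -> dropped
So 2 of 7 rows are dropped.

SQL:
SELECT a.name, b.name AS category
FROM products a
INNER JOIN categories b ON a.category_id = b.id

Result:
name    | category 
--------+----------
Webcam  | Apparel  
Monitor | Outdoor  
Charger | Sports   
Chair   | Furniture
Router  | Furniture


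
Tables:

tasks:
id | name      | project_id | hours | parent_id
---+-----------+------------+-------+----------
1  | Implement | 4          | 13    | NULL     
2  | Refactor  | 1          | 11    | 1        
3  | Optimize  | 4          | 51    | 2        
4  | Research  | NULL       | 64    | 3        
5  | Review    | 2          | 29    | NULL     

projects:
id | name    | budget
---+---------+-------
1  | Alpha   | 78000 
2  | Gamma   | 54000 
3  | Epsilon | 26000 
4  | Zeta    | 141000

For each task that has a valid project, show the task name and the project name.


INNER JOIN keeps only tasks rows whose project_id matches an id in projects. Walk through each task:
  - task 1 (Implement): project_id=4 -> matches Zeta
  - task 2 (Refactor): project_id=1 -> matches Alpha
  - task 3 (Optimize): project_id=4 -> matches Zeta
  - task 4 (Research): project_id=NULL, no match -> dropped
  - task 5 (Review): project_id=2 -> matches Gamma
So 1 of 5 rows is dropped.

SQL:
SELECT a.name, b.name AS project
FROM tasks a
INNER JOIN projects b ON a.project_id = b.id

Result:
name      | project
----------+--------
Implement | Zeta   
Refactor  | Alpha  
Optimize  | Zeta   
Review    | Gamma  


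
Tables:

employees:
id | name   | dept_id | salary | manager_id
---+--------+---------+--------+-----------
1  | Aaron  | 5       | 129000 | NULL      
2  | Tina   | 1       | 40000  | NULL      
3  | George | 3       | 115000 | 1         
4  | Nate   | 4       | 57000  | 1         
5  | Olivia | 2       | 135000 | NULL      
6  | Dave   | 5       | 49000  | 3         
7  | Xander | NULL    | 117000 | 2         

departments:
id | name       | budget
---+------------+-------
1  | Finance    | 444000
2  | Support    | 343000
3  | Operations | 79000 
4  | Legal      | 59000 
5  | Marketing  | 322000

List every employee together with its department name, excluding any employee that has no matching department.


INNER JOIN keeps only employees rows whose dept_id matches an id in departments. Walk through each employee:
  - employee 1 (Aaron): dept_id=5 -> matches Marketing
  - employee 2 (Tina): dept_id=1 -> matches Finance
  - employee 3 (George): dept_id=3 -> matches Operations
  - employee 4 (Nate): dept_id=4 -> matches Legal
  - employee 5 (Olivia): dept_id=2 -> matches Support
  - employee 6 (Dave): dept_id=5 -> matches Marketing
  - employee 7 (Xander): dept_id=NULL, no match -> dropped
So 1 of 7 rows is dropped.

SQL:
SELECT a.name, b.name AS department
FROM employees a
INNER JOIN departments b ON a.dept_id = b.id

Result:
name   | department
-------+-----------
Aaron  | Marketing 
Tina   | Finance   
George | Operations
Nate   | Legal     
Olivia | Support   
Dave   | Marketing 


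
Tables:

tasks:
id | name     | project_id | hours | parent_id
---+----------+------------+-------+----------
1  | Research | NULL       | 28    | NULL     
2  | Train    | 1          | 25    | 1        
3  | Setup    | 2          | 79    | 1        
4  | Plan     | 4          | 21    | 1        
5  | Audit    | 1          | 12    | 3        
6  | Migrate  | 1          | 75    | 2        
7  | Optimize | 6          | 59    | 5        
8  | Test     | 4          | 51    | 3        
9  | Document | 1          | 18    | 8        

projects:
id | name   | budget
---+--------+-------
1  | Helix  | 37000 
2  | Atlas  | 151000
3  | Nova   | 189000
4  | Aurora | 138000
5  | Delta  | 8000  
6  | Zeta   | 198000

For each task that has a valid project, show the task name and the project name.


INNER JOIN keeps only tasks rows whose project_id matches an id in projects. Walk through each task:
  - task 1 (Research): project_id=NULL, no match -> dropped
  - task 2 (Train): project_id=1 -> matches Helix
  - task 3 (Setup): project_id=2 -> matches Atlas
  - task 4 (Plan): project_id=4 -> matches Aurora
  - task 5 (Audit): project_id=1 -> matches Helix
  - task 6 (Migrate): project_id=1 -> matches Helix
  - task 7 (Optimize): project_id=6 -> matches Zeta
  - task 8 (Test): project_id=4 -> matches Aurora
  - task 9 (Document): project_id=1 -> matches Helix
So 1 of 9 rows is dropped.

SQL:
SELECT a.name, b.name AS project
FROM tasks a
INNER JOIN projects b ON a.project_id = b.id

Result:
name     | project
---------+--------
Train    | Helix  
Setup    | Atlas  
Plan     | Aurora 
Audit    | Helix  
Migrate  | Helix  
Optimize | Zeta   
Test     | Aurora 
Document | Helix  


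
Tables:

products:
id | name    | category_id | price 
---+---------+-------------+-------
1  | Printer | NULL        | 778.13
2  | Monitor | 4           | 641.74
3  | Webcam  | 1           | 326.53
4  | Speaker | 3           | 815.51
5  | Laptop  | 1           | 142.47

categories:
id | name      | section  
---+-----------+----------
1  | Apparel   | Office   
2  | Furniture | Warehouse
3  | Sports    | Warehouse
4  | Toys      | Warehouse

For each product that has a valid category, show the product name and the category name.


INNER JOIN keeps only products rows whose category_id matches an id in categories. Walk through each product:
  - product 1 (Printer): category_id=NULL, no match -> dropped
  - product 2 (Monitor): category_id=4 -> matches Toys
  - product 3 (Webcam): category_id=1 -> matches Apparel
  - product 4 (Speaker): category_id=3 -> matches Sports
  - product 5 (Laptop): category_id=1 -> matches Apparel
So 1 of 5 rows is dropped.

SQL:
SELECT a.name, b.name AS category
FROM products a
INNER JOIN categories b ON a.category_id = b.id

Result:
name    | category
--------+---------
Monitor | Toys    
Webcam  | Apparel 
Speaker | Sports  
Laptop  | Apparel 


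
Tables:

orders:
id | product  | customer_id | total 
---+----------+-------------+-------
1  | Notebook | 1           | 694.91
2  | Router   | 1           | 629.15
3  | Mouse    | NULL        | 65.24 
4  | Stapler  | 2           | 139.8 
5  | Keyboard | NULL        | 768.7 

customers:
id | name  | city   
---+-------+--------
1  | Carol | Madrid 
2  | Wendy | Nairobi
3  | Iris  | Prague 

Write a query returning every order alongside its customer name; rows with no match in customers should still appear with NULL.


LEFT JOIN keeps every row from orders (the left table); where customer_id has no match in customers, the customer columns become NULL. Walk through each order:
  - order 1 (Notebook): customer_id=1 -> matches Carol
  - order 2 (Router): customer_id=1 -> matches Carol
  - order 3 (Mouse): customer_id=NULL, no match -> kept with NULL
  - order 4 (Stapler): customer_id=2 -> matches Wendy
  - order 5 (Keyboard): customer_id=NULL, no match -> kept with NULL
All 5 rows appear; 2 have NULL customer.

SQL:
SELECT a.product, b.name AS customer
FROM orders a
LEFT JOIN customers b ON a.customer_id = b.id

Result:
product  | customer
---------+---------
Notebook | Carol   
Router   | Carol   
Mouse    | NULL    
Stapler  | Wendy   
Keyboard | NULL    


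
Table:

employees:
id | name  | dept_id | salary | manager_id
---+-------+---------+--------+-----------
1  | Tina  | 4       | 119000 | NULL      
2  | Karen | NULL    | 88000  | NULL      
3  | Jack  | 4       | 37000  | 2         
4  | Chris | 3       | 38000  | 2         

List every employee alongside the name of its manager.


This is a self-join: employees is joined to a second copy of itself, matching each row's manager_id to another row's id. Use LEFT JOIN so rows with manager_id=NULL are kept.
  - employee 1 (Tina): manager_id=NULL -> NULL
  - employee 2 (Karen): manager_id=NULL -> NULL
  - employee 3 (Jack): manager_id=2 -> Karen
  - employee 4 (Chris): manager_id=2 -> Karen

SQL:
SELECT a.name AS item, b.name AS manager
FROM employees a
LEFT JOIN employees b ON a.manager_id = b.id

Result:
item  | manager
------+--------
Tina  | NULL   
Karen | NULL   
Jack  | Karen  
Chris | Karen  


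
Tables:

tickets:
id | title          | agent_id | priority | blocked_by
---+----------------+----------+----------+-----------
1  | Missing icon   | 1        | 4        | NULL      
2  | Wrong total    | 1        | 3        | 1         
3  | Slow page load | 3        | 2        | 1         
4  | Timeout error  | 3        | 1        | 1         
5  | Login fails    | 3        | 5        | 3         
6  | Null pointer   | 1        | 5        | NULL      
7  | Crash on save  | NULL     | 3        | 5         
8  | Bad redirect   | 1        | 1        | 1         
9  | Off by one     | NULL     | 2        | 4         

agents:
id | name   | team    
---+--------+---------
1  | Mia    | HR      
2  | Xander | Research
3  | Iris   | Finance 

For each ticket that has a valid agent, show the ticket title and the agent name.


INNER JOIN keeps only tickets rows whose agent_id matches an id in agents. Walk through each ticket:
  - ticket 1 (Missing icon): agent_id=1 -> matches Mia
  - ticket 2 (Wrong total): agent_id=1 -> matches Mia
  - ticket 3 (Slow page load): agent_id=3 -> matches Iris
  - ticket 4 (Timeout error): agent_id=3 -> matches Iris
  - ticket 5 (Login fails): agent_id=3 -> matches Iris
  - ticket 6 (Null pointer): agent_id=1 -> matches Mia
  - ticket 7 (Crash on save): agent_id=NULL, no match -> dropped
  - ticket 8 (Bad redirect): agent_id=1 -> matches Mia
  - ticket 9 (Off by one): agent_id=NULL, no match -> dropped
So 2 of 9 rows are dropped.

SQL:
SELECT a.title, b.name AS agent
FROM tickets a
INNER JOIN agents b ON a.agent_id = b.id

Result:
title          | agent
---------------+------
Missing icon   | Mia  
Wrong total    | Mia  
Slow page load | Iris 
Timeout error  | Iris 
Login fails    | Iris 
Null pointer   | Mia  
Bad redirect   | Mia  


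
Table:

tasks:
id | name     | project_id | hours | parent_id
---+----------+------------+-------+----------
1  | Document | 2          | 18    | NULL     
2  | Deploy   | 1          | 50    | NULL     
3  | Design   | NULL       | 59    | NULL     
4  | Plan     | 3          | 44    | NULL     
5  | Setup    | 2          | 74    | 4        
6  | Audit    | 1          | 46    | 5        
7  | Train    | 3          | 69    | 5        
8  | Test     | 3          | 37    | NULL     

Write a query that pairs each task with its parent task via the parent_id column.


This is a self-join: tasks is joined to a second copy of itself, matching each row's parent_id to another row's id. Use LEFT JOIN so rows with parent_id=NULL are kept.
  - task 1 (Document): parent_id=NULL -> NULL
  - task 2 (Deploy): parent_id=NULL -> NULL
  - task 3 (Design): parent_id=NULL -> NULL
  - task 4 (Plan): parent_id=NULL -> NULL
  - task 5 (Setup): parent_id=4 -> Plan
  - task 6 (Audit): parent_id=5 -> Setup
  - task 7 (Train): parent_id=5 -> Setup
  - task 8 (Test): parent_id=NULL -> NULL

SQL:
SELECT a.name AS item, b.name AS parent
FROM tasks a
LEFT JOIN tasks b ON a.parent_id = b.id

Result:
item     | parent
---------+-------
Document | NULL  
Deploy   | NULL  
Design   | NULL  
Plan     | NULL  
Setup    | Plan  
Audit    | Setup 
Train    | Setup 
Test     | NULL  


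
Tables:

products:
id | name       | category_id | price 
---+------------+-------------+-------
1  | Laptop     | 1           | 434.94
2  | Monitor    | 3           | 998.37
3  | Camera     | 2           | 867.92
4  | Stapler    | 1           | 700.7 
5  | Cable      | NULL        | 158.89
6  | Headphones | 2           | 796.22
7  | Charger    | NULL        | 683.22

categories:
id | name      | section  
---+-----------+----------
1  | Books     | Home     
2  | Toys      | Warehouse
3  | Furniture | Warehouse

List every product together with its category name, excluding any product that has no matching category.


INNER JOIN keeps only products rows whose category_id matches an id in categories. Walk through each product:
  - product 1 (Laptop): category_id=1 -> matches Books
  - product 2 (Monitor): category_id=3 -> matches Furniture
  - product 3 (Camera): category_id=2 -> matches Toys
  - product 4 (Stapler): category_id=1 -> matches Books
  - product 5 (Cable): category_id=NULL, no match -> dropped
  - product 6 (Headphones): category_id=2 -> matches Toys
  - product 7 (Charger): category_id=NULL, no match -> dropped
So 2 of 7 rows are dropped.

SQL:
SELECT a.name, b.name AS category
FROM products a
INNER JOIN categories b ON a.category_id = b.id

Result:
name       | category 
-----------+----------
Laptop     | Books    
Monitor    | Furniture
Camera     | Toys     
Stapler    | Books    
Headphones | Toys     
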